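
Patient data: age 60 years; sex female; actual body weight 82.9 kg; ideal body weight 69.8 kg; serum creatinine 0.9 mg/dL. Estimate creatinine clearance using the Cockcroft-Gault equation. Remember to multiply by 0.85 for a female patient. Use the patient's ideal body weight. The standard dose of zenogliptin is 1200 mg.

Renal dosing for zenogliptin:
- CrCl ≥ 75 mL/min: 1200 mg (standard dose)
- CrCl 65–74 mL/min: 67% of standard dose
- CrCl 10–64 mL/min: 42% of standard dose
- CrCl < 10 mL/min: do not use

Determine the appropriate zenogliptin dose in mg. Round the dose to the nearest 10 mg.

CrCl = (140 − 60) × 69.8 / (72 × 0.9) × 0.85 = 5584.0 / 64.80 × 0.85 ≈ 73.2 mL/min
CrCl ≈ 73 mL/min → bracket 65–74 mL/min.
67% of 1200 mg = 804 mg → 800 mg

800 mg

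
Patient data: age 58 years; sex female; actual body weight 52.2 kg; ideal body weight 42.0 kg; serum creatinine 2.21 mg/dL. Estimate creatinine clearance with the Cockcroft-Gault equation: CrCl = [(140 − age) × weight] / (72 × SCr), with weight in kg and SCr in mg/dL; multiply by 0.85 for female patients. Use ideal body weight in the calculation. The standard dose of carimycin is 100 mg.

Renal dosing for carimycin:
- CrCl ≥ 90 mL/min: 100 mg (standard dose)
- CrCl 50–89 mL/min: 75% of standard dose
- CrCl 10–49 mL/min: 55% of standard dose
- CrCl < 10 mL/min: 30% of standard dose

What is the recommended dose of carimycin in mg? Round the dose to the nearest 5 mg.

55 mg

CrCl = (140 − 58) × 42 / (72 × 2.21) × 0.85 = 3444.0 / 159.12 × 0.85 ≈ 18.4 mL/min
CrCl ≈ 18 mL/min → bracket 10–49 mL/min.
55% of 100 mg = 55 mg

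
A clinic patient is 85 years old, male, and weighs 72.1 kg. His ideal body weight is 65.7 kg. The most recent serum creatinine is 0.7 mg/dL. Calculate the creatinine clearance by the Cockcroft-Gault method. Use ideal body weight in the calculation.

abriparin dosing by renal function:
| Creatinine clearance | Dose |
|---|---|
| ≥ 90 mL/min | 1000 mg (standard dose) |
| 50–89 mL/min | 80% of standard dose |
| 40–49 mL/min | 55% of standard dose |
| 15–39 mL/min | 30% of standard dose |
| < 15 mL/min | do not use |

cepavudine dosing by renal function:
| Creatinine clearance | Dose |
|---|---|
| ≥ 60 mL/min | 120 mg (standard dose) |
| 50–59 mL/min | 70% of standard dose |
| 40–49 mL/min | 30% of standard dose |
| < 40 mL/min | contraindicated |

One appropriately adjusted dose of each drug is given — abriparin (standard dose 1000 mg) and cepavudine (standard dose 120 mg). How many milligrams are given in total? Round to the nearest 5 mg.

CrCl = (140 − 85) × 65.7 / (72 × 0.7) = 3613.5 / 50.40 ≈ 71.7 mL/min
CrCl ≈ 72 mL/min.
abriparin: 50–89 mL/min → 80% of 1000 mg = 800 mg.
cepavudine: ≥ 60 mL/min → 100% of 120 mg = 120 mg.
Total = 800 + 120 = 920 mg.

920 mg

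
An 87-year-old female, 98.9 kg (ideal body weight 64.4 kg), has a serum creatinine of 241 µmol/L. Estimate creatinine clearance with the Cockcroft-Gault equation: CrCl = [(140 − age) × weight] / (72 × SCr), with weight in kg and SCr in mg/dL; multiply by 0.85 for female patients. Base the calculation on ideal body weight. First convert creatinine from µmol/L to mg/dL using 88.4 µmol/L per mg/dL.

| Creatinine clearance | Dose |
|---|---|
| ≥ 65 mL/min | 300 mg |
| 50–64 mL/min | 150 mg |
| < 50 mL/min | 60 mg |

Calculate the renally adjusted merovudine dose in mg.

60 mg

SCr = 241 / 88.4 = 2.726 mg/dL
CrCl = (140 − 87) × 64.4 / (72 × 2.726) × 0.85 = 3413.2 / 196.27 × 0.85 ≈ 14.8 mL/min
CrCl ≈ 15 mL/min → bracket < 50 mL/min.
Dose for this bracket: 60 mg.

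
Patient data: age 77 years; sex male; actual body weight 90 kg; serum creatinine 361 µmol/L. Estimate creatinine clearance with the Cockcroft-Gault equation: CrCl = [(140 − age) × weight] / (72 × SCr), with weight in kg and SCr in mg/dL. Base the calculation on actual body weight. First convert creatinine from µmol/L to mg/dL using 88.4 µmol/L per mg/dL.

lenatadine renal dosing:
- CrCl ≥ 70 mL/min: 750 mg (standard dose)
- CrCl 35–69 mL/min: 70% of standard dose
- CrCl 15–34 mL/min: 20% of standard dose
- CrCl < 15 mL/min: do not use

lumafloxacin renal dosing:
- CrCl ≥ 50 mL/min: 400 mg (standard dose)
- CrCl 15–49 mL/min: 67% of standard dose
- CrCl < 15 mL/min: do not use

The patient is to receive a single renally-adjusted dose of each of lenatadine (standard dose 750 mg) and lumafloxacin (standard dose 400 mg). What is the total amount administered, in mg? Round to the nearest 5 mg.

420 mg

SCr = 361 / 88.4 = 4.084 mg/dL
CrCl = (140 − 77) × 90 / (72 × 4.084) = 5670.0 / 294.05 ≈ 19.3 mL/min
CrCl ≈ 19 mL/min.
lenatadine: 15–34 mL/min → 20% of 750 mg = 150 mg.
lumafloxacin: 15–49 mL/min → 67% of 400 mg = 268 mg.
Total = 150 + 268 = 418 mg.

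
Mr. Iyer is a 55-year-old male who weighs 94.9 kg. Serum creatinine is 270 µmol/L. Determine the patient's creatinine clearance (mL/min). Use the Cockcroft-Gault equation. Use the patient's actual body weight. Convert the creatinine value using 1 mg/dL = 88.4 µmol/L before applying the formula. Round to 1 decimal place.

SCr = 270 / 88.4 = 3.054 mg/dL
CrCl = (140 − 55) × 94.9 / (72 × 3.054) = 8066.5 / 219.89 ≈ 36.7 mL/min

36.7 mL/min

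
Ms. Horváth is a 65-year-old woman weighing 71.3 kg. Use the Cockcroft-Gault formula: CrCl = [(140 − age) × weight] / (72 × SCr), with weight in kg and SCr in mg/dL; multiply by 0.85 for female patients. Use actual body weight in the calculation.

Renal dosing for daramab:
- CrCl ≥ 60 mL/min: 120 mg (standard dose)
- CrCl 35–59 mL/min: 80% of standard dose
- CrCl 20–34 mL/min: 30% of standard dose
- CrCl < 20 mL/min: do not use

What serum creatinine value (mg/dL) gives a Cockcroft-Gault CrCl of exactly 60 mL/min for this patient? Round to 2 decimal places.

1.05 mg/dL

Standard dose requires CrCl ≥ 60 mL/min.
Set (140 − 65) × 71.3 × 0.85 / (72 × SCr) = 60
SCr = (140 − 65) × 71.3 × 0.85 / (72 × 60) = 1.052 mg/dL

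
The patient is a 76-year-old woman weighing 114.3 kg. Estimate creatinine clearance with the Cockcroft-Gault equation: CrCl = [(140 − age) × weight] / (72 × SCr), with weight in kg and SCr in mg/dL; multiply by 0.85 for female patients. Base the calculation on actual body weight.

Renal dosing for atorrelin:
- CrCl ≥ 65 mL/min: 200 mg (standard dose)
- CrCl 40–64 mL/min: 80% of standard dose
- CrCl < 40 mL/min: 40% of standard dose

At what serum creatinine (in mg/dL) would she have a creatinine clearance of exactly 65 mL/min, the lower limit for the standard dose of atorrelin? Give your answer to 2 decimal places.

Standard dose requires CrCl ≥ 65 mL/min.
Set (140 − 76) × 114.3 × 0.85 / (72 × SCr) = 65
SCr = (140 − 76) × 114.3 × 0.85 / (72 × 65) = 1.329 mg/dL

1.33 mg/dL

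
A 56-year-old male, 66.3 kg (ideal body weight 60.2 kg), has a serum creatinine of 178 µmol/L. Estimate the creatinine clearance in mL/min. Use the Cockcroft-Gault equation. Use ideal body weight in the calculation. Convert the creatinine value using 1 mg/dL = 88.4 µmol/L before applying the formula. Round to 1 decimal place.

SCr = 178 / 88.4 = 2.014 mg/dL
CrCl = (140 − 56) × 60.2 / (72 × 2.014) = 5056.8 / 145.01 ≈ 34.9 mL/min

34.9 mL/min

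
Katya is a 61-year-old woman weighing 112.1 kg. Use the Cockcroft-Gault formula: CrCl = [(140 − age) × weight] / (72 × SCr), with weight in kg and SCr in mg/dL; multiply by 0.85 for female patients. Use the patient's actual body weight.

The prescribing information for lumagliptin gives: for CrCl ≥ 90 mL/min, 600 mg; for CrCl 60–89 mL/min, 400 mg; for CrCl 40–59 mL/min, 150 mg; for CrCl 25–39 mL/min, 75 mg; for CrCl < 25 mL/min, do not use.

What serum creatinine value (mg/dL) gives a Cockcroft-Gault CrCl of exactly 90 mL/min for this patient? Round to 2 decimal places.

1.16 mg/dL

Standard dose requires CrCl ≥ 90 mL/min.
Set (140 − 61) × 112.1 × 0.85 / (72 × SCr) = 90
SCr = (140 − 61) × 112.1 × 0.85 / (72 × 90) = 1.162 mg/dL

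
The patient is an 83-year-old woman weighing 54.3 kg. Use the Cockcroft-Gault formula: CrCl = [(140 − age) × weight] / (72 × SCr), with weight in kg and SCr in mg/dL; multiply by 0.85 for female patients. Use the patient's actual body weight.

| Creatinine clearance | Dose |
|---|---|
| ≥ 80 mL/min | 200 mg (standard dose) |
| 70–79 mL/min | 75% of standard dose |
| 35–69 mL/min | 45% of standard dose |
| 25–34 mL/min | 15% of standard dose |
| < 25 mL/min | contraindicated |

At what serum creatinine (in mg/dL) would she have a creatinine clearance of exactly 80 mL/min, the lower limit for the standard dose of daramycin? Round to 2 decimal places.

Standard dose requires CrCl ≥ 80 mL/min.
Set (140 − 83) × 54.3 × 0.85 / (72 × SCr) = 80
SCr = (140 − 83) × 54.3 × 0.85 / (72 × 80) = 0.457 mg/dL

0.46 mg/dL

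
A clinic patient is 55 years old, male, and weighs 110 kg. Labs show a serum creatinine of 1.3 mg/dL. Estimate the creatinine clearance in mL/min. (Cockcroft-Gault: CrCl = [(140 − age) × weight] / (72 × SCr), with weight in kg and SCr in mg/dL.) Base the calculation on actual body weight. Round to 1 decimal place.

99.9 mL/min

CrCl = (140 − 55) × 110 / (72 × 1.3) = 9350.0 / 93.60 ≈ 99.9 mL/min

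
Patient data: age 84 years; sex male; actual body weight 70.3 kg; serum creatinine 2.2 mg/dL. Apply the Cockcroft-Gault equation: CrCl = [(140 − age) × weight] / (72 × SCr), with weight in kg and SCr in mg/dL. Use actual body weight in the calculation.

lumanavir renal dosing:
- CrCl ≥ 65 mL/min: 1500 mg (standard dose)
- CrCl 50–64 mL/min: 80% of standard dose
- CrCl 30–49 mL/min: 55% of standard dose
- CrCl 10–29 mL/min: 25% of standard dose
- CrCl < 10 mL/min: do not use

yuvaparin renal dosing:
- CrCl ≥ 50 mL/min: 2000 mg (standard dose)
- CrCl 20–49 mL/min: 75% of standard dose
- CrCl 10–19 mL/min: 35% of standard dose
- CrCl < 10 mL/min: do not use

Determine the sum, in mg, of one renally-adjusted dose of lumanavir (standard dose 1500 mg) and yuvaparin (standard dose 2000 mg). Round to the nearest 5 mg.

CrCl = (140 − 84) × 70.3 / (72 × 2.2) = 3936.8 / 158.40 ≈ 24.9 mL/min
CrCl ≈ 25 mL/min.
lumanavir: 10–29 mL/min → 25% of 1500 mg = 375 mg.
yuvaparin: 20–49 mL/min → 75% of 2000 mg = 1500 mg.
Total = 375 + 1500 = 1875 mg.

1875 mg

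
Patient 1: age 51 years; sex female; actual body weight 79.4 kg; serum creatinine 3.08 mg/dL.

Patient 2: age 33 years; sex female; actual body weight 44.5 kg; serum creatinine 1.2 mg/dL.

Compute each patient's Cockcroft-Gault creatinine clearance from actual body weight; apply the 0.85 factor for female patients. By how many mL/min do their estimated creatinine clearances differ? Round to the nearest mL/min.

20 mL/min

Patient 1: CrCl = (140 − 51) × 79.4 / (72 × 3.08) × 0.85 = 7066.6 / 221.76 × 0.85 ≈ 27.1 mL/min
Patient 2: CrCl = (140 − 33) × 44.5 / (72 × 1.2) × 0.85 = 4761.5 / 86.40 × 0.85 ≈ 46.8 mL/min
|27.1 − 46.8| = 19.7 mL/min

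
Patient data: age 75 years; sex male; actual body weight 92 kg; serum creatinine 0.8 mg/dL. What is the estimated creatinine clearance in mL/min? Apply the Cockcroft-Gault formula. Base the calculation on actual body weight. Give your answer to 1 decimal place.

103.8 mL/min

CrCl = (140 − 75) × 92 / (72 × 0.8) = 5980.0 / 57.60 ≈ 103.8 mL/min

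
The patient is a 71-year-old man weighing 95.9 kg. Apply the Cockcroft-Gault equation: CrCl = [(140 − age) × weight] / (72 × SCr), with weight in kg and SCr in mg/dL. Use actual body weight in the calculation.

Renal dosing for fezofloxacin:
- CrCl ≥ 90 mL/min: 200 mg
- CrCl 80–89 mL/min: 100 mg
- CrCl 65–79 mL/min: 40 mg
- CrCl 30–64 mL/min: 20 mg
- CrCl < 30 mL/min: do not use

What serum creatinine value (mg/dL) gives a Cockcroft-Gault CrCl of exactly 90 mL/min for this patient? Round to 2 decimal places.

Standard dose requires CrCl ≥ 90 mL/min.
Set (140 − 71) × 95.9 / (72 × SCr) = 90
SCr = (140 − 71) × 95.9 / (72 × 90) = 1.021 mg/dL

1.02 mg/dL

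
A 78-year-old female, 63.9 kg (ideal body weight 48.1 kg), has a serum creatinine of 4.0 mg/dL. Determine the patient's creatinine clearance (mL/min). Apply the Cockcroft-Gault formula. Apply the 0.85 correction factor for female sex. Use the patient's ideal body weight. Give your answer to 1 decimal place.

8.8 mL/min

CrCl = (140 − 78) × 48.1 / (72 × 4) × 0.85 = 2982.2 / 288.00 × 0.85 ≈ 8.8 mL/min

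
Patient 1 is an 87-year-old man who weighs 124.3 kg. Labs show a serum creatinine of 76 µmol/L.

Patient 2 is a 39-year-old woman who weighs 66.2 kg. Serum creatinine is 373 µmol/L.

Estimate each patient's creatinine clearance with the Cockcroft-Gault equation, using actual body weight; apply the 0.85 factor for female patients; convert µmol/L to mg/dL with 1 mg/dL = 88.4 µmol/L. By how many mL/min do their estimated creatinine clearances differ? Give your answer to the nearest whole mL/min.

Patient 1: SCr = 76 / 88.4 = 0.86 mg/dL
Patient 1: CrCl = (140 − 87) × 124.3 / (72 × 0.86) = 6587.9 / 61.92 ≈ 106.4 mL/min
Patient 2: SCr = 373 / 88.4 = 4.219 mg/dL
Patient 2: CrCl = (140 − 39) × 66.2 / (72 × 4.219) × 0.85 = 6686.2 / 303.77 × 0.85 ≈ 18.7 mL/min
|106.4 − 18.7| = 87.7 mL/min

88 mL/min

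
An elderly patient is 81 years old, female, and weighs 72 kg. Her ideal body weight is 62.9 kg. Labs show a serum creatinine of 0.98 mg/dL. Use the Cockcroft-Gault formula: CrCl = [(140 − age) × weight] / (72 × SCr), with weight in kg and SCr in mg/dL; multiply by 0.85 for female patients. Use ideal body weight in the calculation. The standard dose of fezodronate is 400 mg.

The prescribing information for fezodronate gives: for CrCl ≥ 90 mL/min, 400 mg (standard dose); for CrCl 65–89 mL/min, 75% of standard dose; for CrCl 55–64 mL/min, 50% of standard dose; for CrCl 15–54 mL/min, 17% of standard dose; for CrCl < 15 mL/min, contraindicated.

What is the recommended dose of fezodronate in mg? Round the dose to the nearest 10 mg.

CrCl = (140 − 81) × 62.9 / (72 × 0.98) × 0.85 = 3711.1 / 70.56 × 0.85 ≈ 44.7 mL/min
CrCl ≈ 45 mL/min → bracket 15–54 mL/min.
17% of 400 mg = 68 mg → 70 mg

70 mg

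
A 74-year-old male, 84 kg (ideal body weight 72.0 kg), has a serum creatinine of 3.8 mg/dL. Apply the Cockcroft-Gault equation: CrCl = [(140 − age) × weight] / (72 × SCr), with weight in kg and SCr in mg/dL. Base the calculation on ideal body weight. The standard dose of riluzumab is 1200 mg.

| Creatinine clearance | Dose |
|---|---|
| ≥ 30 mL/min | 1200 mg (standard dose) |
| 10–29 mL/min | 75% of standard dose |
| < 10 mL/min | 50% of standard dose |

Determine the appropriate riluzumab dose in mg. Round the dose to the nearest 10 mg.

900 mg

CrCl = (140 − 74) × 72 / (72 × 3.8) = 4752.0 / 273.60 ≈ 17.4 mL/min
CrCl ≈ 17 mL/min → bracket 10–29 mL/min.
75% of 1200 mg = 900 mg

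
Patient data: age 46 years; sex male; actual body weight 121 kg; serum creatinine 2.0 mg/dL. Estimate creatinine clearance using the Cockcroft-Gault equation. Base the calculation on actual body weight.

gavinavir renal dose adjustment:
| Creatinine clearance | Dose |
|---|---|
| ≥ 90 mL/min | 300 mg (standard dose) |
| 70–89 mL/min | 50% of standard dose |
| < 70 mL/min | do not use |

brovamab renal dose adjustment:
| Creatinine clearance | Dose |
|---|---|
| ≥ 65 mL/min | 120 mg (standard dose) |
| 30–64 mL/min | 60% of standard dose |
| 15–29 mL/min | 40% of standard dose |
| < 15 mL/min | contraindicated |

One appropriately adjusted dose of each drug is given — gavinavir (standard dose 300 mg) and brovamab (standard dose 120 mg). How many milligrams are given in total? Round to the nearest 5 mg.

270 mg

CrCl = (140 − 46) × 121 / (72 × 2) = 11374.0 / 144.00 ≈ 79.0 mL/min
CrCl ≈ 79 mL/min.
gavinavir: 70–89 mL/min → 50% of 300 mg = 150 mg.
brovamab: ≥ 65 mL/min → 100% of 120 mg = 120 mg.
Total = 150 + 120 = 270 mg.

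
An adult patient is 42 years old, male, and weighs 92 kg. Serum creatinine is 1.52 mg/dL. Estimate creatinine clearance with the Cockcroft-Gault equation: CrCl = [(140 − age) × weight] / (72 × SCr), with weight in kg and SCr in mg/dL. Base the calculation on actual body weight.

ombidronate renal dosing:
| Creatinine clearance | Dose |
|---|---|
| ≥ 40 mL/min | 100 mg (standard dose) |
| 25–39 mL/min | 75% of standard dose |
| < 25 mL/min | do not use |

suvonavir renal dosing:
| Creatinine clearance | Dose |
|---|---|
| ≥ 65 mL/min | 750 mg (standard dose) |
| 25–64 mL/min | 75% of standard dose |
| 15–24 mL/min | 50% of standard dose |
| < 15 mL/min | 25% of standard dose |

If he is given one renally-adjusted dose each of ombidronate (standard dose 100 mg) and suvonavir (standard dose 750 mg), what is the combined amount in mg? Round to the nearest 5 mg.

850 mg

CrCl = (140 − 42) × 92 / (72 × 1.52) = 9016.0 / 109.44 ≈ 82.4 mL/min
CrCl ≈ 82 mL/min.
ombidronate: ≥ 40 mL/min → 100% of 100 mg = 100 mg.
suvonavir: ≥ 65 mL/min → 100% of 750 mg = 750 mg.
Total = 100 + 750 = 850 mg.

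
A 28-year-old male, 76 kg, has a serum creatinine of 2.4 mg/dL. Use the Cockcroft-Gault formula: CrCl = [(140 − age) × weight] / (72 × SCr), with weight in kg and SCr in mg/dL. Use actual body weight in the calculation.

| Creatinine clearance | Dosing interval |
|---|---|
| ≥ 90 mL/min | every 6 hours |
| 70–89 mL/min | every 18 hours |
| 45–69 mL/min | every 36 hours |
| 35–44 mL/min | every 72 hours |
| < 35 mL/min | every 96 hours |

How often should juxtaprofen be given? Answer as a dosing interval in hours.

every 36 hours

CrCl = (140 − 28) × 76 / (72 × 2.4) = 8512.0 / 172.80 ≈ 49.3 mL/min
CrCl ≈ 49 mL/min → bracket 45–69 mL/min → every 36 hours.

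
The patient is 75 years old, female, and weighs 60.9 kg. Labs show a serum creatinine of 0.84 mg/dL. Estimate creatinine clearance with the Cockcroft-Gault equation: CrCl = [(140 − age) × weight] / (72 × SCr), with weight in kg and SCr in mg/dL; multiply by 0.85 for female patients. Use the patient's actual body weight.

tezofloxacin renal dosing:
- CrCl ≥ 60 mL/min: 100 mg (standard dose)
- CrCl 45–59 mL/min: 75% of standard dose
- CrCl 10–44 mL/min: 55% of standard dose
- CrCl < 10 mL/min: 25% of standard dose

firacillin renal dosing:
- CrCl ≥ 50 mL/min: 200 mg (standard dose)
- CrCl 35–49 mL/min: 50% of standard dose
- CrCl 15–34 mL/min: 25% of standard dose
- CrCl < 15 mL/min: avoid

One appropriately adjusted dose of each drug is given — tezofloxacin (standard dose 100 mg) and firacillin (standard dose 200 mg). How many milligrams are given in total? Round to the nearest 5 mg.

CrCl = (140 − 75) × 60.9 / (72 × 0.84) × 0.85 = 3958.5 / 60.48 × 0.85 ≈ 55.6 mL/min
CrCl ≈ 56 mL/min.
tezofloxacin: 45–59 mL/min → 75% of 100 mg = 75 mg.
firacillin: ≥ 50 mL/min → 100% of 200 mg = 200 mg.
Total = 75 + 200 = 275 mg.

275 mg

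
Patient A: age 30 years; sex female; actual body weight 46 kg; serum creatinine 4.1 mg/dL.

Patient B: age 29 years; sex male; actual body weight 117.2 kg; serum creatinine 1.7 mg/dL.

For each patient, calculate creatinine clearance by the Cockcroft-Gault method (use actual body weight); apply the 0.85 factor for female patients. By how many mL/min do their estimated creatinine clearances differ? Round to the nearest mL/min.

Patient A: CrCl = (140 − 30) × 46 / (72 × 4.1) × 0.85 = 5060.0 / 295.20 × 0.85 ≈ 14.6 mL/min
Patient B: CrCl = (140 − 29) × 117.2 / (72 × 1.7) = 13009.2 / 122.40 ≈ 106.3 mL/min
|14.6 − 106.3| = 91.7 mL/min

92 mL/min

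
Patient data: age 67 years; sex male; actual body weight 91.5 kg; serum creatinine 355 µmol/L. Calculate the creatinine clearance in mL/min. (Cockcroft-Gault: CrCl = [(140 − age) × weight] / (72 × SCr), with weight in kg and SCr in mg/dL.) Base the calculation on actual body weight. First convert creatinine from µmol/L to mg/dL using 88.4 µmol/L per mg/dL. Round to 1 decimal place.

23.1 mL/min

SCr = 355 / 88.4 = 4.016 mg/dL
CrCl = (140 − 67) × 91.5 / (72 × 4.016) = 6679.5 / 289.15 ≈ 23.1 mL/min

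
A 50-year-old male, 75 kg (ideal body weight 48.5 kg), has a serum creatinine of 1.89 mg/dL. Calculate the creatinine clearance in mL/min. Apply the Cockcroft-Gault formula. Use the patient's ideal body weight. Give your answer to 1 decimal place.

32.1 mL/min

CrCl = (140 − 50) × 48.5 / (72 × 1.89) = 4365.0 / 136.08 ≈ 32.1 mL/min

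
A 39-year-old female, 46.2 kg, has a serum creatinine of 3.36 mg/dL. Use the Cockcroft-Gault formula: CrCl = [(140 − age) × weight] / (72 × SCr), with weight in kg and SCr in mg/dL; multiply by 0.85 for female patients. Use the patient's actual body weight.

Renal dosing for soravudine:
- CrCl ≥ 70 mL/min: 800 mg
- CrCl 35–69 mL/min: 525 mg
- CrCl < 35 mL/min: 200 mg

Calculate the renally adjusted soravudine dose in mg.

200 mg

CrCl = (140 − 39) × 46.2 / (72 × 3.36) × 0.85 = 4666.2 / 241.92 × 0.85 ≈ 16.4 mL/min
CrCl ≈ 16 mL/min → bracket < 35 mL/min.
Dose for this bracket: 200 mg.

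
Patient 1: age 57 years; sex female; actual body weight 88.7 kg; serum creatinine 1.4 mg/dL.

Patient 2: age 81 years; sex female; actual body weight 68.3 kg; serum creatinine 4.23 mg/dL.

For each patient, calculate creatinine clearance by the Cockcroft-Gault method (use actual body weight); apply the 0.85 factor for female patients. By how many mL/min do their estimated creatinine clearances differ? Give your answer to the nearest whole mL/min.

Patient 1: CrCl = (140 − 57) × 88.7 / (72 × 1.4) × 0.85 = 7362.1 / 100.80 × 0.85 ≈ 62.1 mL/min
Patient 2: CrCl = (140 − 81) × 68.3 / (72 × 4.23) × 0.85 = 4029.7 / 304.56 × 0.85 ≈ 11.2 mL/min
|62.1 − 11.2| = 50.9 mL/min

51 mL/min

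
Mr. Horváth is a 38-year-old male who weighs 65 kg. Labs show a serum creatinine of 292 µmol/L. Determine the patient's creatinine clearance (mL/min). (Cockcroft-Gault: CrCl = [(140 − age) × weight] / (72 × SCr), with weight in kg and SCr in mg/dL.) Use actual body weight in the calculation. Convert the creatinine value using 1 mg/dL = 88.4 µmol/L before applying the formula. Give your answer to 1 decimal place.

27.9 mL/min

SCr = 292 / 88.4 = 3.303 mg/dL
CrCl = (140 − 38) × 65 / (72 × 3.303) = 6630.0 / 237.82 ≈ 27.9 mL/min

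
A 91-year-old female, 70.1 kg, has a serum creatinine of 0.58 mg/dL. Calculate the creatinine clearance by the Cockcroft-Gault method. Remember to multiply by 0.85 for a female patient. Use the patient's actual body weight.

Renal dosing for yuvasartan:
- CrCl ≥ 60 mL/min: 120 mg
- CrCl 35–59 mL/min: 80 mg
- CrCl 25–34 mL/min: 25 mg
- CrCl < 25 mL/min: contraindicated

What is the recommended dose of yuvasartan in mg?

CrCl = (140 − 91) × 70.1 / (72 × 0.58) × 0.85 = 3434.9 / 41.76 × 0.85 ≈ 69.9 mL/min
CrCl ≈ 70 mL/min → bracket ≥ 60 mL/min.
Dose for this bracket: 120 mg.

120 mg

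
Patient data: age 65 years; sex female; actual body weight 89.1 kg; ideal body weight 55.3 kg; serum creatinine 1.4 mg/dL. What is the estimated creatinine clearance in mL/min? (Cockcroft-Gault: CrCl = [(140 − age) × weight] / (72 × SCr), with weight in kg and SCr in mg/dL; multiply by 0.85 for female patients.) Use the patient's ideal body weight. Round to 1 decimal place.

CrCl = (140 − 65) × 55.3 / (72 × 1.4) × 0.85 = 4147.5 / 100.80 × 0.85 ≈ 35.0 mL/min

35.0 mL/min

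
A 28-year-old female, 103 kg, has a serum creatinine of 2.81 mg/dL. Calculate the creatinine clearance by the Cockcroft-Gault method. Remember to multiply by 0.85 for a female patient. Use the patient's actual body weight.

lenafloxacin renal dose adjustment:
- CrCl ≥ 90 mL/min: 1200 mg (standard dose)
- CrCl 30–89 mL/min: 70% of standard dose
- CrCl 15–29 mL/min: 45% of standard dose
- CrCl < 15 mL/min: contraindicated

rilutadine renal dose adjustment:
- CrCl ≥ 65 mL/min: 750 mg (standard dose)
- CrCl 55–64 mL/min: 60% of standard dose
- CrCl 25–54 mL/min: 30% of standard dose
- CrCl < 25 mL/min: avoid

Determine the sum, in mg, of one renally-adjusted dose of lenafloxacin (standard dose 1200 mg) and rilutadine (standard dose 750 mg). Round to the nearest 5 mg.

1065 mg

CrCl = (140 − 28) × 103 / (72 × 2.81) × 0.85 = 11536.0 / 202.32 × 0.85 ≈ 48.5 mL/min
CrCl ≈ 48 mL/min.
lenafloxacin: 30–89 mL/min → 70% of 1200 mg = 840 mg.
rilutadine: 25–54 mL/min → 30% of 750 mg = 225 mg.
Total = 840 + 225 = 1065 mg.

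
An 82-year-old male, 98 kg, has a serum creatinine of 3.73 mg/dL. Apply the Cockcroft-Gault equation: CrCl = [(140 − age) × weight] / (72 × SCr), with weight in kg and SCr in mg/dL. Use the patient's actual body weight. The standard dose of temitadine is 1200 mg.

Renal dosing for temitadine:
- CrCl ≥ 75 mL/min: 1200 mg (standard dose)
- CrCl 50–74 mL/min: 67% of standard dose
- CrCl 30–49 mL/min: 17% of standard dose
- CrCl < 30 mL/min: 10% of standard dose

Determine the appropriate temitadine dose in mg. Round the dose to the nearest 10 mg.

120 mg

CrCl = (140 − 82) × 98 / (72 × 3.73) = 5684.0 / 268.56 ≈ 21.2 mL/min
CrCl ≈ 21 mL/min → bracket < 30 mL/min.
10% of 1200 mg = 120 mg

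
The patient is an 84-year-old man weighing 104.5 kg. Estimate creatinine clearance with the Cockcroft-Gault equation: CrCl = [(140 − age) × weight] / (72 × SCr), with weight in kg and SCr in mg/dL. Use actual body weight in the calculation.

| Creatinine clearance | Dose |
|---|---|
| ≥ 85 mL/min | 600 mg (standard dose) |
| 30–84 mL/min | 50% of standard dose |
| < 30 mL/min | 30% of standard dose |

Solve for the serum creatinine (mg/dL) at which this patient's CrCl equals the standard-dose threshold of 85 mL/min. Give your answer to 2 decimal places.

Standard dose requires CrCl ≥ 85 mL/min.
Set (140 − 84) × 104.5 / (72 × SCr) = 85
SCr = (140 − 84) × 104.5 / (72 × 85) = 0.956 mg/dL

0.96 mg/dL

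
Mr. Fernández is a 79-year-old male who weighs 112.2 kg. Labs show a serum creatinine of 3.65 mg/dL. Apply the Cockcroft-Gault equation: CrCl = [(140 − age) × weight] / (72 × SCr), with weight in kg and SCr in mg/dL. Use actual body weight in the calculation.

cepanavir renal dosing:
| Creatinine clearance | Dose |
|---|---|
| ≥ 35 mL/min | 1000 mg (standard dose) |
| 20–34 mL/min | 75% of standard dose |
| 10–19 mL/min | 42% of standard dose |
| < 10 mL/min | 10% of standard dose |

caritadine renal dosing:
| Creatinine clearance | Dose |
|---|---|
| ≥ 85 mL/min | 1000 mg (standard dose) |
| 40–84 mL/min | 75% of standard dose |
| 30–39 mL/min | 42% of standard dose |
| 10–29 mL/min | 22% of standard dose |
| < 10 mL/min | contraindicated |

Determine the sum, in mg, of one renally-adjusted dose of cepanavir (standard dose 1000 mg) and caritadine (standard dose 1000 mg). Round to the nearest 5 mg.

CrCl = (140 − 79) × 112.2 / (72 × 3.65) = 6844.2 / 262.80 ≈ 26.0 mL/min
CrCl ≈ 26 mL/min.
cepanavir: 20–34 mL/min → 75% of 1000 mg = 750 mg.
caritadine: 10–29 mL/min → 22% of 1000 mg = 220 mg.
Total = 750 + 220 = 970 mg.

970 mg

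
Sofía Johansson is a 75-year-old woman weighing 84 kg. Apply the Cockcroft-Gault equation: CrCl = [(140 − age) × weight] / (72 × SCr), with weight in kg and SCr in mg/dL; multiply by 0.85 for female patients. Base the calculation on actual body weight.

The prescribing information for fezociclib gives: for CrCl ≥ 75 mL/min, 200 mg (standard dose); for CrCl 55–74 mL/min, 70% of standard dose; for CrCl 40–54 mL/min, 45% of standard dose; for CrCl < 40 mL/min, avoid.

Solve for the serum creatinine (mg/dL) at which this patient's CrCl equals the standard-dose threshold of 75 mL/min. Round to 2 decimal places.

Standard dose requires CrCl ≥ 75 mL/min.
Set (140 − 75) × 84 × 0.85 / (72 × SCr) = 75
SCr = (140 − 75) × 84 × 0.85 / (72 × 75) = 0.859 mg/dL

0.86 mg/dL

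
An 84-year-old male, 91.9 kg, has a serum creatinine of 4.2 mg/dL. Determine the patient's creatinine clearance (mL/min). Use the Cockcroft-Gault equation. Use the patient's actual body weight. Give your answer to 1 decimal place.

CrCl = (140 − 84) × 91.9 / (72 × 4.2) = 5146.4 / 302.40 ≈ 17.0 mL/min

17.0 mL/min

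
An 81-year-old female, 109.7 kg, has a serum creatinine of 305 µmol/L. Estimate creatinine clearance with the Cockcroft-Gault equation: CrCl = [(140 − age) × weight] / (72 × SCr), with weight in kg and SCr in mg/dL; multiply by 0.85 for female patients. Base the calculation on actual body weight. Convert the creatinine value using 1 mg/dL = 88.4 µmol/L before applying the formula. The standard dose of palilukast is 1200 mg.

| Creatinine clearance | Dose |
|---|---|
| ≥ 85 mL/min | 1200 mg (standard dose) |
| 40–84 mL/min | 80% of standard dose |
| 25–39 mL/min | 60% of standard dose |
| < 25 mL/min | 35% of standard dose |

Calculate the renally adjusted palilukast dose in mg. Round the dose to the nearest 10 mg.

SCr = 305 / 88.4 = 3.45 mg/dL
CrCl = (140 − 81) × 109.7 / (72 × 3.45) × 0.85 = 6472.3 / 248.40 × 0.85 ≈ 22.1 mL/min
CrCl ≈ 22 mL/min → bracket < 25 mL/min.
35% of 1200 mg = 420 mg

420 mg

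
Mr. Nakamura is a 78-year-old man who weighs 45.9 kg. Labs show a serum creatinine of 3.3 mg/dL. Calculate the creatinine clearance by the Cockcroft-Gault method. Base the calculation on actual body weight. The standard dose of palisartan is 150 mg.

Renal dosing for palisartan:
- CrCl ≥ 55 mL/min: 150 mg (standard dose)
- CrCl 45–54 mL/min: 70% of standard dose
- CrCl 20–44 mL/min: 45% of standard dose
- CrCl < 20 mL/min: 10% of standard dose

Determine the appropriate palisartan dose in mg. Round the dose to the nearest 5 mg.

15 mg

CrCl = (140 − 78) × 45.9 / (72 × 3.3) = 2845.8 / 237.60 ≈ 12.0 mL/min
CrCl ≈ 12 mL/min → bracket < 20 mL/min.
10% of 150 mg = 15 mg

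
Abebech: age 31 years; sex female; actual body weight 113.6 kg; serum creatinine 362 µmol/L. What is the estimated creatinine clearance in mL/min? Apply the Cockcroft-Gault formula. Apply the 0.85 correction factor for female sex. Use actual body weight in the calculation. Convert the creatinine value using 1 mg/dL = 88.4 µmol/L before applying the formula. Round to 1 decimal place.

35.7 mL/min

SCr = 362 / 88.4 = 4.095 mg/dL
CrCl = (140 − 31) × 113.6 / (72 × 4.095) × 0.85 = 12382.4 / 294.84 × 0.85 ≈ 35.7 mL/min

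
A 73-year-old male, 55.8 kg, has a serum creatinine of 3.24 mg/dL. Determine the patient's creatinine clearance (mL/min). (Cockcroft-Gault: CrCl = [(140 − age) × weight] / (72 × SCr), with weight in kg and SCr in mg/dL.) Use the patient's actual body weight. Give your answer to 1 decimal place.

16.0 mL/min

CrCl = (140 − 73) × 55.8 / (72 × 3.24) = 3738.6 / 233.28 ≈ 16.0 mL/min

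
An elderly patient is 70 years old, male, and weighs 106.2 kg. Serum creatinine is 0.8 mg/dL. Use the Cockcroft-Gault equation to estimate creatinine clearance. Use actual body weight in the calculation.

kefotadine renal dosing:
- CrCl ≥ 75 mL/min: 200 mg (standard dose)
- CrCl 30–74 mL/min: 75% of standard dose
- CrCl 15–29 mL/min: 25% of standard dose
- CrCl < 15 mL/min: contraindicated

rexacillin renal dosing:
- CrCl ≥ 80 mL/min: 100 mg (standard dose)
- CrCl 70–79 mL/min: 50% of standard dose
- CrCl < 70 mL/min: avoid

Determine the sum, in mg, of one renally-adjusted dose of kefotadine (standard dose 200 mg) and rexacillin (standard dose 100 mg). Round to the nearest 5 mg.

CrCl = (140 − 70) × 106.2 / (72 × 0.8) = 7434.0 / 57.60 ≈ 129.1 mL/min
CrCl ≈ 129 mL/min.
kefotadine: ≥ 75 mL/min → 100% of 200 mg = 200 mg.
rexacillin: ≥ 80 mL/min → 100% of 100 mg = 100 mg.
Total = 200 + 100 = 300 mg.

300 mg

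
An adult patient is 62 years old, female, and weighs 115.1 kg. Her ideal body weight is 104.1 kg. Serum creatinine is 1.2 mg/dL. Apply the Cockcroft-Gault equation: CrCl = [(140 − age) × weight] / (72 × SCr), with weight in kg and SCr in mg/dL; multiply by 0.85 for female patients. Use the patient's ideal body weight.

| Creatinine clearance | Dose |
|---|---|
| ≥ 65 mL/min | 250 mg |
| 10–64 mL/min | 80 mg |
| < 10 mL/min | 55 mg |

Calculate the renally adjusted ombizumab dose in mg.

250 mg

CrCl = (140 − 62) × 104.1 / (72 × 1.2) × 0.85 = 8119.8 / 86.40 × 0.85 ≈ 79.9 mL/min
CrCl ≈ 80 mL/min → bracket ≥ 65 mL/min.
Dose for this bracket: 250 mg.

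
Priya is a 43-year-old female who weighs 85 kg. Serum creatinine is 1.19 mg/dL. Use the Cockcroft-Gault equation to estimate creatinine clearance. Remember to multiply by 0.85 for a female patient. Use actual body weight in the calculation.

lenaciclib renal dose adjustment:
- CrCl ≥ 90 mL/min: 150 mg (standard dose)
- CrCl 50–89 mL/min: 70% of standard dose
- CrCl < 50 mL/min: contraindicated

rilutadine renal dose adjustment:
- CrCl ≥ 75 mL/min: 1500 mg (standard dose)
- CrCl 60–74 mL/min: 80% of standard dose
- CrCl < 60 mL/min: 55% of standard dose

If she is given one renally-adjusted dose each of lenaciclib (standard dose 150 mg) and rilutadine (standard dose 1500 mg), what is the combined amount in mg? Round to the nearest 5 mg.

1605 mg

CrCl = (140 − 43) × 85 / (72 × 1.19) × 0.85 = 8245.0 / 85.68 × 0.85 ≈ 81.8 mL/min
CrCl ≈ 82 mL/min.
lenaciclib: 50–89 mL/min → 70% of 150 mg = 105 mg.
rilutadine: ≥ 75 mL/min → 100% of 1500 mg = 1500 mg.
Total = 105 + 1500 = 1605 mg.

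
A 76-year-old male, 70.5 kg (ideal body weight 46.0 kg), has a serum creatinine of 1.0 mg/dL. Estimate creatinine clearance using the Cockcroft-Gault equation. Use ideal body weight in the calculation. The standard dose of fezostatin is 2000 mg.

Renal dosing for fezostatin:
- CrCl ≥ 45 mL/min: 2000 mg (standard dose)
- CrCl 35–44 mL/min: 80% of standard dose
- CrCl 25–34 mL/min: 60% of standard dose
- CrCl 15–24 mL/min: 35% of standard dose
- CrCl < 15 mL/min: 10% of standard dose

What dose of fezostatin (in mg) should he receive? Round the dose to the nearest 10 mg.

CrCl = (140 − 76) × 46 / (72 × 1) = 2944.0 / 72.00 ≈ 40.9 mL/min
CrCl ≈ 41 mL/min → bracket 35–44 mL/min.
80% of 2000 mg = 1600 mg

1600 mg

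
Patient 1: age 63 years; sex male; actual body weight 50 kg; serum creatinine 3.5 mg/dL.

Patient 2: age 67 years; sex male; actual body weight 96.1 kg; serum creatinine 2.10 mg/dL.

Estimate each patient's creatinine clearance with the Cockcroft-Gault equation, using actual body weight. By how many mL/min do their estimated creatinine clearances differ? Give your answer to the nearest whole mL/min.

Patient 1: CrCl = (140 − 63) × 50 / (72 × 3.5) = 3850.0 / 252.00 ≈ 15.3 mL/min
Patient 2: CrCl = (140 − 67) × 96.1 / (72 × 2.1) = 7015.3 / 151.20 ≈ 46.4 mL/min
|15.3 − 46.4| = 31.1 mL/min

31 mL/min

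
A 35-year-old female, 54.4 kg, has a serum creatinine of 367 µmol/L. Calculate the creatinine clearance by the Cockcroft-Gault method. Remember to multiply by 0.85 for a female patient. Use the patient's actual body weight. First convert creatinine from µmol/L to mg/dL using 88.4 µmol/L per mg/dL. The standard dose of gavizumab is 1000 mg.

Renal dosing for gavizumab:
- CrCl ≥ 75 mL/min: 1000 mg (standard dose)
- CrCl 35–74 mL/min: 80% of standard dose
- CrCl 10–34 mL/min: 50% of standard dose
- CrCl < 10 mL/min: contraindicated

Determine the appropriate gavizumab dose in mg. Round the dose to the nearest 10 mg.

SCr = 367 / 88.4 = 4.152 mg/dL
CrCl = (140 − 35) × 54.4 / (72 × 4.152) × 0.85 = 5712.0 / 298.94 × 0.85 ≈ 16.2 mL/min
CrCl ≈ 16 mL/min → bracket 10–34 mL/min.
50% of 1000 mg = 500 mg

500 mg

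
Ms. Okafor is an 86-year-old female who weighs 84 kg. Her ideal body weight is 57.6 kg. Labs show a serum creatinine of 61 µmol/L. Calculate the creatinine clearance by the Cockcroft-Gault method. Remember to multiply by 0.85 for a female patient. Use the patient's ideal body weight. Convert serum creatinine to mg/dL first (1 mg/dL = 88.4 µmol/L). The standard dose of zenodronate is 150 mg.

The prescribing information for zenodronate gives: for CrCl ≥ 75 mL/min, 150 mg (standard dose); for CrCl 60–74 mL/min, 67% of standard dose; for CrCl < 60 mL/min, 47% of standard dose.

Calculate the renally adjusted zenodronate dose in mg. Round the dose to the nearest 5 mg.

70 mg

SCr = 61 / 88.4 = 0.69 mg/dL
CrCl = (140 − 86) × 57.6 / (72 × 0.69) × 0.85 = 3110.4 / 49.68 × 0.85 ≈ 53.2 mL/min
CrCl ≈ 53 mL/min → bracket < 60 mL/min.
47% of 150 mg = 70.5 mg → 70 mg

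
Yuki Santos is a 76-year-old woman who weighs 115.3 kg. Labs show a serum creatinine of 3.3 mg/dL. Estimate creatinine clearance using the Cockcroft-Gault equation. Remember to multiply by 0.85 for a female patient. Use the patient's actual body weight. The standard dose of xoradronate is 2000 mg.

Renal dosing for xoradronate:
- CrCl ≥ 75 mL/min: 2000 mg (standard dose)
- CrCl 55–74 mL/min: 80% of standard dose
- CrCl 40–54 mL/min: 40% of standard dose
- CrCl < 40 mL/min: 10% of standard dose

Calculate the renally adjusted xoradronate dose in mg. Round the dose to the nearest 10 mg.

CrCl = (140 − 76) × 115.3 / (72 × 3.3) × 0.85 = 7379.2 / 237.60 × 0.85 ≈ 26.4 mL/min
CrCl ≈ 26 mL/min → bracket < 40 mL/min.
10% of 2000 mg = 200 mg

200 mg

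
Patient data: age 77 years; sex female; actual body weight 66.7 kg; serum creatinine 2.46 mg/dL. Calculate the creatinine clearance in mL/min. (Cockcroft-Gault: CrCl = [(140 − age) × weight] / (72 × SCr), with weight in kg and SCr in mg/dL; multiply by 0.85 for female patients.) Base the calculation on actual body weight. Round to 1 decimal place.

20.2 mL/min

CrCl = (140 − 77) × 66.7 / (72 × 2.46) × 0.85 = 4202.1 / 177.12 × 0.85 ≈ 20.2 mL/min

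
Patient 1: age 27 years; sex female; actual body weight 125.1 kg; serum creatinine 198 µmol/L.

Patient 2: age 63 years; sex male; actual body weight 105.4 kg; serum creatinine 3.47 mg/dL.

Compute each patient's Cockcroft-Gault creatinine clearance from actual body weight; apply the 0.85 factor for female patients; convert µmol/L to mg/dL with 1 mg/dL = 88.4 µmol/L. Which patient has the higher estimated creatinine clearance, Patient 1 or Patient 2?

Patient 1

Patient 1: SCr = 198 / 88.4 = 2.24 mg/dL
Patient 1: CrCl = (140 − 27) × 125.1 / (72 × 2.24) × 0.85 = 14136.3 / 161.28 × 0.85 ≈ 74.5 mL/min
Patient 2: CrCl = (140 − 63) × 105.4 / (72 × 3.47) = 8115.8 / 249.84 ≈ 32.5 mL/min
74.5 vs 32.5 mL/min → Patient 1 is higher.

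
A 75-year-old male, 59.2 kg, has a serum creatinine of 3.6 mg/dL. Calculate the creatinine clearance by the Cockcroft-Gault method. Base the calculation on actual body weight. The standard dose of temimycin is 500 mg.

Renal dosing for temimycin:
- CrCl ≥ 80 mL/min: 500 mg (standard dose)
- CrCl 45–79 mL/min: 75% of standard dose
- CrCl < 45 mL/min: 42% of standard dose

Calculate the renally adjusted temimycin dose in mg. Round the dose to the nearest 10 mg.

210 mg

CrCl = (140 − 75) × 59.2 / (72 × 3.6) = 3848.0 / 259.20 ≈ 14.8 mL/min
CrCl ≈ 15 mL/min → bracket < 45 mL/min.
42% of 500 mg = 210 mg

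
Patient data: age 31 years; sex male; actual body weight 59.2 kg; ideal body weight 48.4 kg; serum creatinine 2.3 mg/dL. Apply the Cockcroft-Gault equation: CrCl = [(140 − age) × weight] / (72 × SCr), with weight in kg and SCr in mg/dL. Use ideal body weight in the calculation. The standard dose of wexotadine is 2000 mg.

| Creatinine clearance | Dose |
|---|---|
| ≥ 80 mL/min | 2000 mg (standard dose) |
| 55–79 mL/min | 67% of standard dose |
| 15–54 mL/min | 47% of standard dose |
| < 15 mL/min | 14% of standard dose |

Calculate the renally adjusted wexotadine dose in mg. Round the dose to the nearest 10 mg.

CrCl = (140 − 31) × 48.4 / (72 × 2.3) = 5275.6 / 165.60 ≈ 31.9 mL/min
CrCl ≈ 32 mL/min → bracket 15–54 mL/min.
47% of 2000 mg = 940 mg

940 mg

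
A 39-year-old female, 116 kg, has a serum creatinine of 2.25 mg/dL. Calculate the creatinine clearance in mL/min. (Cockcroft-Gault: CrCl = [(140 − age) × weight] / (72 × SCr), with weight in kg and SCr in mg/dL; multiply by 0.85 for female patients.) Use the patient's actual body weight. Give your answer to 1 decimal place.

61.5 mL/min

CrCl = (140 − 39) × 116 / (72 × 2.25) × 0.85 = 11716.0 / 162.00 × 0.85 ≈ 61.5 mL/min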